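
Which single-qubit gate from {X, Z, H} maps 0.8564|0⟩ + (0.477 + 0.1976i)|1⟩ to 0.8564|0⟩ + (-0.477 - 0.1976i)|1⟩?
Z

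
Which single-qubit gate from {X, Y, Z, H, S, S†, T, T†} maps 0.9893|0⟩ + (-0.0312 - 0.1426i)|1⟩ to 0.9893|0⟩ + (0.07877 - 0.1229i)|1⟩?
T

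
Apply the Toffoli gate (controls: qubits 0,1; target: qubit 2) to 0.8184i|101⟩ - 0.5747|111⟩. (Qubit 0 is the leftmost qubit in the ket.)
0.8184i|101⟩ - 0.5747|110⟩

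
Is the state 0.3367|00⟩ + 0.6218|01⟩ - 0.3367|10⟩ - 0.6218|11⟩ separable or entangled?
Separable

Writing the state as a|00⟩ + b|01⟩ + c|10⟩ + d|11⟩, it is a product state iff ad − bc = 0.
Here (a, b, c, d) = (0.3367, 0.6218, -0.3367, -0.6218): ad − bc = (0.3367)(-0.6218) − (0.6218)(-0.3367) = 0, so the state is separable.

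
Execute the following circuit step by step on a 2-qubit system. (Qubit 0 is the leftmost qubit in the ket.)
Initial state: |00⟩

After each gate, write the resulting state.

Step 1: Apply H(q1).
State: 1/√2|00⟩ + 1/√2|01⟩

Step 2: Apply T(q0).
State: 1/√2|00⟩ + 1/√2|01⟩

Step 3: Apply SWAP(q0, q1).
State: 1/√2|00⟩ + 1/√2|10⟩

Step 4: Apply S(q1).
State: 1/√2|00⟩ + 1/√2|10⟩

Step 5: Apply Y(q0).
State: -(1/√2)i|00⟩ + (1/√2)i|10⟩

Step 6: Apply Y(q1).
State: 1/√2|01⟩ - 1/√2|11⟩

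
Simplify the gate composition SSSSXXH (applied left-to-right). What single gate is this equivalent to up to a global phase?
H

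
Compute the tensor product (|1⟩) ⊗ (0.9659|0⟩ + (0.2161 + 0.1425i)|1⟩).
0.9659|10⟩ + (0.2161 + 0.1425i)|11⟩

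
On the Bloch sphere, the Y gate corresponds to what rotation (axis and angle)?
Rotation by π around the y-axis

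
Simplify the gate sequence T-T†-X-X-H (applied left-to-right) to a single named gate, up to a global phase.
H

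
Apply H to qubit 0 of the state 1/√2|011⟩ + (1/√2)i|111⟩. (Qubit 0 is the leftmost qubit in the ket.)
(1/2 + (1/2)i)|011⟩ + (1/2 - (1/2)i)|111⟩

H on qubit 0 mixes each pair of kets that differ only in qubit 0: amplitudes (a, b) of (|…0…⟩, |…1…⟩) become ((a + b)/√2, (a − b)/√2). Kets absent from the input have amplitude 0.
(|011⟩, |111⟩): (a, b) = (1/√2, (1/√2)i) → ((1/2 + (1/2)i), (1/2 - (1/2)i))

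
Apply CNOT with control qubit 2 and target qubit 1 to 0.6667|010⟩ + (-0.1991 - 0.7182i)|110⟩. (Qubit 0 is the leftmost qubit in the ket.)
0.6667|010⟩ + (-0.1991 - 0.7182i)|110⟩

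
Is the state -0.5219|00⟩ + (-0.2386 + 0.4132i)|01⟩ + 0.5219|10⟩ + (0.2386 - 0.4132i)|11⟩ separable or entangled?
Separable

Writing the state as a|00⟩ + b|01⟩ + c|10⟩ + d|11⟩, it is a product state iff ad − bc = 0.
Here (a, b, c, d) = (-0.5219, (-0.2386 + 0.4132i), 0.5219, (0.2386 - 0.4132i)): ad − bc = (-0.5219)(0.2386 - 0.4132i) − (-0.2386 + 0.4132i)(0.5219) = 0, so the state is separable.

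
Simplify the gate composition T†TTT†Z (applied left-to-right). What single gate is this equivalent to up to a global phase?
Z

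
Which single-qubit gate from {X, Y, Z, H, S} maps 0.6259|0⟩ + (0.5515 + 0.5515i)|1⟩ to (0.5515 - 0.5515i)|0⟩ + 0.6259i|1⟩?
Y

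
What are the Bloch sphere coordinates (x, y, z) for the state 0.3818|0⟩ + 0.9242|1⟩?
(0.7057, 0, -0.7084)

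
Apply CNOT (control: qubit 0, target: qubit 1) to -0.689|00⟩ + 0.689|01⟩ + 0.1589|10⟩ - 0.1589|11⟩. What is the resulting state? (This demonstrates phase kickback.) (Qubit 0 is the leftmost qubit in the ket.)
-0.689|00⟩ + 0.689|01⟩ - 0.1589|10⟩ + 0.1589|11⟩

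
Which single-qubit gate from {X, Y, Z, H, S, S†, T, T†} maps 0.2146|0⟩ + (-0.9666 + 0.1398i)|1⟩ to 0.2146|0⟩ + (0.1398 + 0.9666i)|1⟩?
S†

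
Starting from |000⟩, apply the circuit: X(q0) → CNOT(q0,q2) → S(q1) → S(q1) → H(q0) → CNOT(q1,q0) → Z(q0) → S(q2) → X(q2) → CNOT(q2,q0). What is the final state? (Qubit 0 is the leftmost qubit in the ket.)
(1/√2)i|000⟩ + (1/√2)i|100⟩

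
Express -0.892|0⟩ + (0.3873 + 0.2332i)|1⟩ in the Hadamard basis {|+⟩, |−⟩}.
(-0.3569 + 0.1649i)|+⟩ + (-0.9046 - 0.1649i)|−⟩

With |ψ⟩ = α|0⟩ + β|1⟩, the Hadamard-basis coefficients are ⟨+|ψ⟩ = (α + β)/√2 and ⟨−|ψ⟩ = (α − β)/√2.
Here α = -0.892, β = (0.3873 + 0.2332i): (α + β)/√2 = (-0.3569 + 0.1649i), (α − β)/√2 = (-0.9046 - 0.1649i).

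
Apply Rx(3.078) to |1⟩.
-0.9995i|0⟩ + 0.03179|1⟩

Rx(3.078) = [[cos(θ/2), −i·sin(θ/2)], [−i·sin(θ/2), cos(θ/2)]]; θ = 3.078, cos(θ/2) ≈ 0.031791, sin(θ/2) ≈ 0.999495.
With a = amp(|0⟩) = 0 and b = amp(|1⟩) = 1:
new amp(|0⟩) = (0.031791)·a + (-0.999495i)·b = -0.9995i
new amp(|1⟩) = (-0.999495i)·a + (0.031791)·b = 0.03179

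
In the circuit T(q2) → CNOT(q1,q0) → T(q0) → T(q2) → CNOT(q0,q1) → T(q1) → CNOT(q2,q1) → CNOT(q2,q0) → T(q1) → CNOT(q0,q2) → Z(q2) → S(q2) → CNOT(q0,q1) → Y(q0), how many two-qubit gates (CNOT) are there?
6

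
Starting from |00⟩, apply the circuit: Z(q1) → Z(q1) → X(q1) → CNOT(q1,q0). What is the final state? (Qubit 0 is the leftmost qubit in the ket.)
|11⟩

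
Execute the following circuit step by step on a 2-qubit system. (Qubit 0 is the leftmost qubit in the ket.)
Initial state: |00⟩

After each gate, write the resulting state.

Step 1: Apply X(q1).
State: |01⟩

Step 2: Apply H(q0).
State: 1/√2|01⟩ + 1/√2|11⟩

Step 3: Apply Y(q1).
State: -(1/√2)i|00⟩ - (1/√2)i|10⟩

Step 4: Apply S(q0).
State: -(1/√2)i|00⟩ + 1/√2|10⟩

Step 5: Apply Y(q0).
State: -(1/√2)i|00⟩ + 1/√2|10⟩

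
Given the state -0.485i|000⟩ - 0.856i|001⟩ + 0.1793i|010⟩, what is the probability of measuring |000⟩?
0.2352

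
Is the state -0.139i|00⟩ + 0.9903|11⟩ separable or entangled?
Entangled

Writing the state as a|00⟩ + b|01⟩ + c|10⟩ + d|11⟩, it is a product state iff ad − bc = 0.
Here (a, b, c, d) = (-0.139i, 0, 0, 0.9903): ad − bc = (-0.139i)(0.9903) − (0)(0) = -0.1377i ≠ 0, so the state is entangled.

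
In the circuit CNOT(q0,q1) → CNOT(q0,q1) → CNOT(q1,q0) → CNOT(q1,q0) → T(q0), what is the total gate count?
5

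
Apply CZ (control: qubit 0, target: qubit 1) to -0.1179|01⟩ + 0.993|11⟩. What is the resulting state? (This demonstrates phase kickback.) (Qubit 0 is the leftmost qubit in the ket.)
-0.1179|01⟩ - 0.993|11⟩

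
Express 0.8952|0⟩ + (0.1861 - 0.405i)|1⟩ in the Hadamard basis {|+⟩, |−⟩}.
(0.7646 - 0.2864i)|+⟩ + (0.5014 + 0.2864i)|−⟩

With |ψ⟩ = α|0⟩ + β|1⟩, the Hadamard-basis coefficients are ⟨+|ψ⟩ = (α + β)/√2 and ⟨−|ψ⟩ = (α − β)/√2.
Here α = 0.8952, β = (0.1861 - 0.405i): (α + β)/√2 = (0.7646 - 0.2864i), (α − β)/√2 = (0.5014 + 0.2864i).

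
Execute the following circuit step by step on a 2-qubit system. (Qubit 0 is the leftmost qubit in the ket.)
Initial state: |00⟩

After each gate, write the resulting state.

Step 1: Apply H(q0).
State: 1/√2|00⟩ + 1/√2|10⟩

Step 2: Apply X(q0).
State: 1/√2|00⟩ + 1/√2|10⟩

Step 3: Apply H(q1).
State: 1/2|00⟩ + 1/2|01⟩ + 1/2|10⟩ + 1/2|11⟩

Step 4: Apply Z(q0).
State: 1/2|00⟩ + 1/2|01⟩ - 1/2|10⟩ - 1/2|11⟩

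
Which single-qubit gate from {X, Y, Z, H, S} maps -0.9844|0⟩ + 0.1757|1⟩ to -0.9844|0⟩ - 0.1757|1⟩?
Z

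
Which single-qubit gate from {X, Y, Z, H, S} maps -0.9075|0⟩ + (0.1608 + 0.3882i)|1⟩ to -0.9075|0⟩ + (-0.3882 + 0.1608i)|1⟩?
S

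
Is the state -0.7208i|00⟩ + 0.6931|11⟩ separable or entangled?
Entangled

Writing the state as a|00⟩ + b|01⟩ + c|10⟩ + d|11⟩, it is a product state iff ad − bc = 0.
Here (a, b, c, d) = (-0.7208i, 0, 0, 0.6931): ad − bc = (-0.7208i)(0.6931) − (0)(0) = -0.4996i ≠ 0, so the state is entangled.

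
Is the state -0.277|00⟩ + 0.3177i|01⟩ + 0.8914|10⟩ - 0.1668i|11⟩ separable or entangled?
Entangled

Writing the state as a|00⟩ + b|01⟩ + c|10⟩ + d|11⟩, it is a product state iff ad − bc = 0.
Here (a, b, c, d) = (-0.277, 0.3177i, 0.8914, -0.1668i): ad − bc = (-0.277)(-0.1668i) − (0.3177i)(0.8914) = -0.237i ≠ 0, so the state is entangled.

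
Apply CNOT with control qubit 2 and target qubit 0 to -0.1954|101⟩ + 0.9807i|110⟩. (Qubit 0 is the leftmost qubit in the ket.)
-0.1954|001⟩ + 0.9807i|110⟩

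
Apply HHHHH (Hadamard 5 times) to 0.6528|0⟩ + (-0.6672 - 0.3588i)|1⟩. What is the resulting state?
(-0.01018 - 0.2537i)|0⟩ + (0.9334 + 0.2537i)|1⟩

H² = I, so H^5 = H: a single Hadamard. With (a, b) = (0.6528, (-0.6672 - 0.3588i)), H gives ((a + b)/√2, (a − b)/√2) = ((-0.01018 - 0.2537i), (0.9334 + 0.2537i)).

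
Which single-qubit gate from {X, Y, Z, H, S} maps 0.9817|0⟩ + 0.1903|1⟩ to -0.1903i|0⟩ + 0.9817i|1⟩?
Y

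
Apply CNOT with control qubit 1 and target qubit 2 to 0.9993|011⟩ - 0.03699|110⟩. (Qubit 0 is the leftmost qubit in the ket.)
0.9993|010⟩ - 0.03699|111⟩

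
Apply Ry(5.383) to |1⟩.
-0.435|0⟩ - 0.9004|1⟩

Ry(5.383) = [[cos(θ/2), −sin(θ/2)], [sin(θ/2), cos(θ/2)]]; θ = 5.383, cos(θ/2) ≈ -0.900407, sin(θ/2) ≈ 0.435049.
With a = amp(|0⟩) = 0 and b = amp(|1⟩) = 1:
new amp(|0⟩) = (-0.900407)·a + (-0.435049)·b = -0.435
new amp(|1⟩) = (0.435049)·a + (-0.900407)·b = -0.9004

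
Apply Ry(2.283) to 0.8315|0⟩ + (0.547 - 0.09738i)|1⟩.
(-0.1513 + 0.08854i)|0⟩ + (0.9837 - 0.04053i)|1⟩

Ry(2.283) = [[cos(θ/2), −sin(θ/2)], [sin(θ/2), cos(θ/2)]]; θ = 2.283, cos(θ/2) ≈ 0.416231, sin(θ/2) ≈ 0.909259.
With a = amp(|0⟩) = 0.8315 and b = amp(|1⟩) = (0.547 - 0.09738i):
new amp(|0⟩) = (0.416231)·a + (-0.909259)·b = (-0.1513 + 0.08854i)
new amp(|1⟩) = (0.909259)·a + (0.416231)·b = (0.9837 - 0.04053i)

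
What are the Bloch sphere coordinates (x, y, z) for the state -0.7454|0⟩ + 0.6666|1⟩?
(-0.9938, 0, 0.1113)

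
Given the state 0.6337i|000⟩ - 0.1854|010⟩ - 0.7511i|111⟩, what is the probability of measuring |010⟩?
0.03437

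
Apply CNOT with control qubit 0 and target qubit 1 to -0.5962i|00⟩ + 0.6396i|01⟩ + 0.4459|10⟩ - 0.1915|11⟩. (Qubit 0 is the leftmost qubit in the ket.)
-0.5962i|00⟩ + 0.6396i|01⟩ - 0.1915|10⟩ + 0.4459|11⟩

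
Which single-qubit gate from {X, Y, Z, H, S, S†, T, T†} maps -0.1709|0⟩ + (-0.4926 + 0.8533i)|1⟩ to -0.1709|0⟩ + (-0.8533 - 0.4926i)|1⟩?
S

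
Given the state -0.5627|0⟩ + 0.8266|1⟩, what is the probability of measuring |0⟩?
0.3166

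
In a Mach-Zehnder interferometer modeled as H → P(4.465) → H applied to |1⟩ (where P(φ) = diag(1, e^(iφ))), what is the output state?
(0.6224 + 0.4848i)|0⟩ + (0.3776 - 0.4848i)|1⟩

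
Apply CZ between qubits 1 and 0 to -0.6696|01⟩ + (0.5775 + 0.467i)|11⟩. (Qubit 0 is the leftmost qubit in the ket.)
-0.6696|01⟩ + (-0.5775 - 0.467i)|11⟩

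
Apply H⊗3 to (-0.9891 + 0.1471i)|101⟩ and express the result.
(-0.3497 + 0.05201i)|000⟩ + (0.3497 - 0.05201i)|001⟩ + (-0.3497 + 0.05201i)|010⟩ + (0.3497 - 0.05201i)|011⟩ + (0.3497 - 0.05201i)|100⟩ + (-0.3497 + 0.05201i)|101⟩ + (0.3497 - 0.05201i)|110⟩ + (-0.3497 + 0.05201i)|111⟩

H⊗3 gives amp(|y⟩) = (1/2√2) Σ_x (−1)^(x·y) amp(|x⟩), where x·y is the number of positions in which both x and y have a 1.
|000⟩: ((-0.9891 + 0.1471i))/(2√2) = (-0.3497 + 0.05201i)
|001⟩: (-(-0.9891 + 0.1471i))/(2√2) = (0.3497 - 0.05201i)
|010⟩: ((-0.9891 + 0.1471i))/(2√2) = (-0.3497 + 0.05201i)
|011⟩: (-(-0.9891 + 0.1471i))/(2√2) = (0.3497 - 0.05201i)
|100⟩: (-(-0.9891 + 0.1471i))/(2√2) = (0.3497 - 0.05201i)
|101⟩: ((-0.9891 + 0.1471i))/(2√2) = (-0.3497 + 0.05201i)
|110⟩: (-(-0.9891 + 0.1471i))/(2√2) = (0.3497 - 0.05201i)
|111⟩: ((-0.9891 + 0.1471i))/(2√2) = (-0.3497 + 0.05201i)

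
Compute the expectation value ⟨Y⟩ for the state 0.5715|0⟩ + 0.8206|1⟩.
0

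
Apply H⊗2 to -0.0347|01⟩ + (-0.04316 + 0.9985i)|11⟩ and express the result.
(-0.03893 + 0.4993i)|00⟩ + (0.03893 - 0.4993i)|01⟩ + (0.00423 - 0.4993i)|10⟩ + (-0.00423 + 0.4993i)|11⟩

H⊗2 gives amp(|y⟩) = (1/2) Σ_x (−1)^(x·y) amp(|x⟩), where x·y is the number of positions in which both x and y have a 1.
|00⟩: (-0.0347 + (-0.04316 + 0.9985i))/2 = (-0.03893 + 0.4993i)
|01⟩: (0.0347 - (-0.04316 + 0.9985i))/2 = (0.03893 - 0.4993i)
|10⟩: (-0.0347 - (-0.04316 + 0.9985i))/2 = (0.00423 - 0.4993i)
|11⟩: (0.0347 + (-0.04316 + 0.9985i))/2 = (-0.00423 + 0.4993i)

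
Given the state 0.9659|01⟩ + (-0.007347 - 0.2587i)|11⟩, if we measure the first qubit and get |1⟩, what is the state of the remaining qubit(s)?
(-0.02839 - 0.9996i)|1⟩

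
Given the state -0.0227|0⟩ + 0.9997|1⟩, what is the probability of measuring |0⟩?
0.0005153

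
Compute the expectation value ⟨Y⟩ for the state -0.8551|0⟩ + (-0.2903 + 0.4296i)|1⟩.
-0.7347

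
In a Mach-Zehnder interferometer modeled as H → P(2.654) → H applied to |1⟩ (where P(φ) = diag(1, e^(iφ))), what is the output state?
(0.9417 - 0.2343i)|0⟩ + (0.05827 + 0.2343i)|1⟩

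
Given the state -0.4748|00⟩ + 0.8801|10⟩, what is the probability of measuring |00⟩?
0.2254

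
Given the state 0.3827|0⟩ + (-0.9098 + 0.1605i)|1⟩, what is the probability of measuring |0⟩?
0.1465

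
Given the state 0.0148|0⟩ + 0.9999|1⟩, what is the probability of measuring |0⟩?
0.000219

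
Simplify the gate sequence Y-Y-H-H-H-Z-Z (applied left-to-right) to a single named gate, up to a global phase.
H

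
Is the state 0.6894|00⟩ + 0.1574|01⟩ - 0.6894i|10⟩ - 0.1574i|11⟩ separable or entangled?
Separable

Writing the state as a|00⟩ + b|01⟩ + c|10⟩ + d|11⟩, it is a product state iff ad − bc = 0.
Here (a, b, c, d) = (0.6894, 0.1574, -0.6894i, -0.1574i): ad − bc = (0.6894)(-0.1574i) − (0.1574)(-0.6894i) = 0, so the state is separable.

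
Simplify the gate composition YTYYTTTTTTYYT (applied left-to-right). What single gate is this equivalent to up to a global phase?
Y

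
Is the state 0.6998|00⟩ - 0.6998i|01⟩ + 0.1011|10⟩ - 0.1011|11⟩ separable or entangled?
Entangled

Writing the state as a|00⟩ + b|01⟩ + c|10⟩ + d|11⟩, it is a product state iff ad − bc = 0.
Here (a, b, c, d) = (0.6998, -0.6998i, 0.1011, -0.1011): ad − bc = (0.6998)(-0.1011) − (-0.6998i)(0.1011) = (-0.07075 + 0.07075i) ≠ 0, so the state is entangled.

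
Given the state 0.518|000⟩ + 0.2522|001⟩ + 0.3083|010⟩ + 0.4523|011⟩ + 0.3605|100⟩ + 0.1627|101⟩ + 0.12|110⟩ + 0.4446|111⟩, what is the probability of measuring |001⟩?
0.0636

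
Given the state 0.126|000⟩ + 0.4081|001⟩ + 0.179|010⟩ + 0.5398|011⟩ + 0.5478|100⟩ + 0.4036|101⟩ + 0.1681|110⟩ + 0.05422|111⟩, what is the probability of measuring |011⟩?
0.2914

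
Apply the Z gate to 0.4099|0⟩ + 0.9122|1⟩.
0.4099|0⟩ - 0.9122|1⟩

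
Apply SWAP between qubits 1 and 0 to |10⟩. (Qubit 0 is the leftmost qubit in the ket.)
|01⟩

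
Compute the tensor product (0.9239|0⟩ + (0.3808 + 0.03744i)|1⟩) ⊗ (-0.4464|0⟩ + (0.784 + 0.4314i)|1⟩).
-0.4124|00⟩ + (0.7243 + 0.3986i)|01⟩ + (-0.17 - 0.01671i)|10⟩ + (0.2824 + 0.1936i)|11⟩

amp(|b₁b₂…⟩) = product of the factor amplitudes for bits b₁, b₂, …; only kets whose every factor amplitude is nonzero survive.
|00⟩: (0.9239)(-0.4464) = -0.4124
|01⟩: (0.9239)(0.784 + 0.4314i) = (0.7243 + 0.3986i)
|10⟩: (0.3808 + 0.03744i)(-0.4464) = (-0.17 - 0.01671i)
|11⟩: (0.3808 + 0.03744i)(0.784 + 0.4314i) = (0.2824 + 0.1936i)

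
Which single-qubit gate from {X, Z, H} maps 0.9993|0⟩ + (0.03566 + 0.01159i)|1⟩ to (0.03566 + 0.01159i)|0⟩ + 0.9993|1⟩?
X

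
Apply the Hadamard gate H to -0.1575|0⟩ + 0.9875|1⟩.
0.5869|0⟩ - 0.8096|1⟩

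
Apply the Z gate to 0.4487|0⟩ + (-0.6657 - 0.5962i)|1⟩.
0.4487|0⟩ + (0.6657 + 0.5962i)|1⟩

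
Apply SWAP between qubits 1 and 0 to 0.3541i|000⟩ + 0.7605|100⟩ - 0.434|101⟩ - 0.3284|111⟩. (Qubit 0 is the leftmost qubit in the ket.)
0.3541i|000⟩ + 0.7605|010⟩ - 0.434|011⟩ - 0.3284|111⟩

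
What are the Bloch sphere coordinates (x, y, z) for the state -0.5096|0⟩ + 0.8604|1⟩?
(-0.8769, 0, -0.4806)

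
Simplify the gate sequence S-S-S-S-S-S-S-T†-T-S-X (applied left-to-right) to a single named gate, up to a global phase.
X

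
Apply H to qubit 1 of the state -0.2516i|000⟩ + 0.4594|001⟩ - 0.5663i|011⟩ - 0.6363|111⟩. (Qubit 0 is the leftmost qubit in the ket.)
-0.1779i|000⟩ + (0.3248 - 0.4004i)|001⟩ - 0.1779i|010⟩ + (0.3248 + 0.4004i)|011⟩ - 0.4499|101⟩ + 0.4499|111⟩

H on qubit 1 mixes each pair of kets that differ only in qubit 1: amplitudes (a, b) of (|…0…⟩, |…1…⟩) become ((a + b)/√2, (a − b)/√2). Kets absent from the input have amplitude 0.
(|000⟩, |010⟩): (a, b) = (-0.2516i, 0) → (-0.1779i, -0.1779i)
(|001⟩, |011⟩): (a, b) = (0.4594, -0.5663i) → ((0.3248 - 0.4004i), (0.3248 + 0.4004i))
(|101⟩, |111⟩): (a, b) = (0, -0.6363) → (-0.4499, 0.4499)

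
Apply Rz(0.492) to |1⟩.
(0.9699 + 0.2435i)|1⟩

Rz(0.492) = [[e^(−iθ/2), 0], [0, e^(iθ/2)]] with e^(±iθ/2) = cos(θ/2) ± i·sin(θ/2); θ = 0.492, cos(θ/2) ≈ 0.969894, sin(θ/2) ≈ 0.243526.
With a = amp(|0⟩) = 0 and b = amp(|1⟩) = 1:
new amp(|0⟩) = (0.969894 - 0.243526i)·a = 0
new amp(|1⟩) = (0.969894 + 0.243526i)·b = (0.9699 + 0.2435i)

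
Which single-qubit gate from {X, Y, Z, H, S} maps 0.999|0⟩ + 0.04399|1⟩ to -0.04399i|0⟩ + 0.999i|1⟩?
Y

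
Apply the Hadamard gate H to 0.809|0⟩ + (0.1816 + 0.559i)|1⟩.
(0.7005 + 0.3953i)|0⟩ + (0.4436 - 0.3953i)|1⟩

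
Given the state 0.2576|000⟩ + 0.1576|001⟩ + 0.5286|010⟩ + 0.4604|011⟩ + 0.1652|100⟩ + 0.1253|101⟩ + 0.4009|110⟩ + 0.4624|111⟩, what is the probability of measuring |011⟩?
0.212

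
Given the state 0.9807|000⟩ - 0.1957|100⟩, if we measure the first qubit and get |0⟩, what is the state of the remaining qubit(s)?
|00⟩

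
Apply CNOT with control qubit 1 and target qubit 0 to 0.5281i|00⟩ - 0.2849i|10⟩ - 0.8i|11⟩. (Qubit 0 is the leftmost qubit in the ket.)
0.5281i|00⟩ - 0.8i|01⟩ - 0.2849i|10⟩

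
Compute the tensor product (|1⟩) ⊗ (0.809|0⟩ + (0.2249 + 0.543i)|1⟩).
0.809|10⟩ + (0.2249 + 0.543i)|11⟩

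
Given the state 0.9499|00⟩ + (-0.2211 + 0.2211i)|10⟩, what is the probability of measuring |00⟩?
0.9023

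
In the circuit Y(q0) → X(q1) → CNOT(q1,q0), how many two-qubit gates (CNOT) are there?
1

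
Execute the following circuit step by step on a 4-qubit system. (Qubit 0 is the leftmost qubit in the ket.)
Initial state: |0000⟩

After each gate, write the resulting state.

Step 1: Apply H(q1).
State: 1/√2|0000⟩ + 1/√2|0100⟩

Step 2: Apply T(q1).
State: 1/√2|0000⟩ + (1/2 + (1/2)i)|0100⟩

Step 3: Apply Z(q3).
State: 1/√2|0000⟩ + (1/2 + (1/2)i)|0100⟩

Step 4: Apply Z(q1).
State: 1/√2|0000⟩ + (-1/2 - (1/2)i)|0100⟩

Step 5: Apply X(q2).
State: 1/√2|0010⟩ + (-1/2 - (1/2)i)|0110⟩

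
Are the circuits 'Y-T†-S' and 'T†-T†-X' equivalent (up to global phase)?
No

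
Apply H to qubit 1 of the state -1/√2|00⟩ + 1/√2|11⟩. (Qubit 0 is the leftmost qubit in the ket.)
-1/2|00⟩ - 1/2|01⟩ + 1/2|10⟩ - 1/2|11⟩

H on qubit 1 mixes each pair of kets that differ only in qubit 1: amplitudes (a, b) of (|…0…⟩, |…1…⟩) become ((a + b)/√2, (a − b)/√2). Kets absent from the input have amplitude 0.
(|00⟩, |01⟩): (a, b) = (-1/√2, 0) → (-1/2, -1/2)
(|10⟩, |11⟩): (a, b) = (0, 1/√2) → (1/2, -1/2)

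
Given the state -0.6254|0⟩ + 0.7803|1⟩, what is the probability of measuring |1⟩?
0.6089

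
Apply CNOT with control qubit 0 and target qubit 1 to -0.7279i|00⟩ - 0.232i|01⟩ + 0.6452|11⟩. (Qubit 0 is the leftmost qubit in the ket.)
-0.7279i|00⟩ - 0.232i|01⟩ + 0.6452|10⟩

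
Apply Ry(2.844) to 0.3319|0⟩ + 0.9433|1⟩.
-0.8837|0⟩ + 0.4681|1⟩

Ry(2.844) = [[cos(θ/2), −sin(θ/2)], [sin(θ/2), cos(θ/2)]]; θ = 2.844, cos(θ/2) ≈ 0.148248, sin(θ/2) ≈ 0.98895.
With a = amp(|0⟩) = 0.3319 and b = amp(|1⟩) = 0.9433:
new amp(|0⟩) = (0.148248)·a + (-0.98895)·b = -0.8837
new amp(|1⟩) = (0.98895)·a + (0.148248)·b = 0.4681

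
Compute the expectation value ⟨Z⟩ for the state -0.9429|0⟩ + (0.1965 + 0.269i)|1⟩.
0.7781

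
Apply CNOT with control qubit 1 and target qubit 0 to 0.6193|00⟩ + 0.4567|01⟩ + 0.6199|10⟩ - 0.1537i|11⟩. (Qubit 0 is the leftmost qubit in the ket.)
0.6193|00⟩ - 0.1537i|01⟩ + 0.6199|10⟩ + 0.4567|11⟩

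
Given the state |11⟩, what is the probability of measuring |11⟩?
1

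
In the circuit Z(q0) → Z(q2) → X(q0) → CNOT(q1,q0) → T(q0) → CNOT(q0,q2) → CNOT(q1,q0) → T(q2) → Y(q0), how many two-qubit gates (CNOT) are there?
3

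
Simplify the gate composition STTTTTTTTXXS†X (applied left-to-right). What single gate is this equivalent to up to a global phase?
X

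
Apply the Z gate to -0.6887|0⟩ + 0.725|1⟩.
-0.6887|0⟩ - 0.725|1⟩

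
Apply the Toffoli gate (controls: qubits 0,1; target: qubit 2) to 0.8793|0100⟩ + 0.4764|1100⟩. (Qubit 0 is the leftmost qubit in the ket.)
0.8793|0100⟩ + 0.4764|1110⟩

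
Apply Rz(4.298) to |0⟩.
(-0.5465 - 0.8374i)|0⟩

Rz(4.298) = [[e^(−iθ/2), 0], [0, e^(iθ/2)]] with e^(±iθ/2) = cos(θ/2) ± i·sin(θ/2); θ = 4.298, cos(θ/2) ≈ -0.54652, sin(θ/2) ≈ 0.837446.
With a = amp(|0⟩) = 1 and b = amp(|1⟩) = 0:
new amp(|0⟩) = (-0.54652 - 0.837446i)·a = (-0.5465 - 0.8374i)
new amp(|1⟩) = (-0.54652 + 0.837446i)·b = 0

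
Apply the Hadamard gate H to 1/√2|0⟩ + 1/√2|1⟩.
|0⟩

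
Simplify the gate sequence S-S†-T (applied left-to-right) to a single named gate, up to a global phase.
T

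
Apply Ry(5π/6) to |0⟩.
0.2588|0⟩ + 0.9659|1⟩

Ry(5π/6) = [[cos(θ/2), −sin(θ/2)], [sin(θ/2), cos(θ/2)]]; θ = 5π/6, cos(θ/2) ≈ 0.258819, sin(θ/2) ≈ 0.965926.
With a = amp(|0⟩) = 1 and b = amp(|1⟩) = 0:
new amp(|0⟩) = (0.258819)·a + (-0.965926)·b = 0.2588
new amp(|1⟩) = (0.965926)·a + (0.258819)·b = 0.9659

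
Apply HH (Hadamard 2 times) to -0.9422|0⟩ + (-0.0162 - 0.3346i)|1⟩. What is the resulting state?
-0.9422|0⟩ + (-0.0162 - 0.3346i)|1⟩

H² = I, so an even number of Hadamards cancels: H^2 = I and the state is unchanged.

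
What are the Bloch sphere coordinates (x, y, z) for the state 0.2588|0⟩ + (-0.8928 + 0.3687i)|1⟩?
(-0.4621, 0.1908, -0.8661)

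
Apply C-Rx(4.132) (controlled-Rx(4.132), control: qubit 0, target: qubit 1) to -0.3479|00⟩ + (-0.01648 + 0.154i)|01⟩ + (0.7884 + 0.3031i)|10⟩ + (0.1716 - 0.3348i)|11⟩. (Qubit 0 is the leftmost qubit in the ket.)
-0.3479|00⟩ + (-0.01648 + 0.154i)|01⟩ + (-0.6692 - 0.295i)|10⟩ + (0.1851 - 0.5346i)|11⟩

C-Rx(4.132) leaves the control-|0⟩ kets |00⟩, |01⟩ unchanged and applies Rx(4.132) to qubit 1 on the control-|1⟩ pair (|10⟩, |11⟩).
Rx(4.132) = [[cos(θ/2), −i·sin(θ/2)], [−i·sin(θ/2), cos(θ/2)]]; θ = 4.132, cos(θ/2) ≈ -0.475211, sin(θ/2) ≈ 0.879872.
With a = amp(|10⟩) = (0.7884 + 0.3031i) and b = amp(|11⟩) = (0.1716 - 0.3348i):
new amp(|10⟩) = (-0.475211)·a + (-0.879872i)·b = (-0.6692 - 0.295i)
new amp(|11⟩) = (-0.879872i)·a + (-0.475211)·b = (0.1851 - 0.5346i)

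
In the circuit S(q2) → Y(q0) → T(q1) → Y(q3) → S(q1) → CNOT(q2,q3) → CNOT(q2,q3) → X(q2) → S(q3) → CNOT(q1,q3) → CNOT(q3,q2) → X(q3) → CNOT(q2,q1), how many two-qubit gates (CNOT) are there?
5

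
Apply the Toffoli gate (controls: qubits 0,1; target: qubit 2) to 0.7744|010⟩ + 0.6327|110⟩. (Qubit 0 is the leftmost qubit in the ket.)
0.7744|010⟩ + 0.6327|111⟩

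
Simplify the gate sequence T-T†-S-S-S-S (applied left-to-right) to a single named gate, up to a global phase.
I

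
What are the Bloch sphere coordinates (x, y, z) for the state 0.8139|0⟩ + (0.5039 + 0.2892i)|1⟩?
(0.8202, 0.4708, 0.3249)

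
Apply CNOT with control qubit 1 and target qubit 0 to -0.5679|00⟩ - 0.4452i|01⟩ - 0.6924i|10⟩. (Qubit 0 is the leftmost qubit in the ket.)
-0.5679|00⟩ - 0.6924i|10⟩ - 0.4452i|11⟩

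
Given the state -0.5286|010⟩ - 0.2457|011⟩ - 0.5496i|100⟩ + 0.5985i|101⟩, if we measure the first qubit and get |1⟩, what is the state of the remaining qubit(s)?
-0.6764i|00⟩ + 0.7366i|01⟩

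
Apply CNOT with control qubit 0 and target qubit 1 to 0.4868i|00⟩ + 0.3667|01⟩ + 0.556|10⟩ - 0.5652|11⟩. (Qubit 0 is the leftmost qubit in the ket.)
0.4868i|00⟩ + 0.3667|01⟩ - 0.5652|10⟩ + 0.556|11⟩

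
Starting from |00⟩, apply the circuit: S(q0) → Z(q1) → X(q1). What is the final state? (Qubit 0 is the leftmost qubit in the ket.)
|01⟩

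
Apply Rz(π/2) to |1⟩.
(1/√2 + (1/√2)i)|1⟩

Rz(π/2) = [[e^(−iθ/2), 0], [0, e^(iθ/2)]] with e^(±iθ/2) = cos(θ/2) ± i·sin(θ/2); θ = π/2, cos(θ/2) ≈ 0.707107, sin(θ/2) ≈ 0.707107.
With a = amp(|0⟩) = 0 and b = amp(|1⟩) = 1:
new amp(|0⟩) = (0.707107 - 0.707107i)·a = 0
new amp(|1⟩) = (0.707107 + 0.707107i)·b = (1/√2 + (1/√2)i)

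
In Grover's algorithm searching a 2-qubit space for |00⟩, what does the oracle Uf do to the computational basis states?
Uf|x⟩ = -|x⟩ if x = 00, else |x⟩ (phase flip on target)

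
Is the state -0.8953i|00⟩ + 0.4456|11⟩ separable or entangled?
Entangled

Writing the state as a|00⟩ + b|01⟩ + c|10⟩ + d|11⟩, it is a product state iff ad − bc = 0.
Here (a, b, c, d) = (-0.8953i, 0, 0, 0.4456): ad − bc = (-0.8953i)(0.4456) − (0)(0) = -0.3989i ≠ 0, so the state is entangled.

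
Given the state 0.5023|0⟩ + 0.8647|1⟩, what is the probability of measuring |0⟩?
0.2523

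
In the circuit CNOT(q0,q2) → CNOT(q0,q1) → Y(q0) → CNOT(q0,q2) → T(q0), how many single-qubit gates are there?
2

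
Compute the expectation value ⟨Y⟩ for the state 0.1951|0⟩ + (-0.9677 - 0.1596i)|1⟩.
-0.06228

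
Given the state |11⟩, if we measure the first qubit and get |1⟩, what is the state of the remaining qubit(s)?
|1⟩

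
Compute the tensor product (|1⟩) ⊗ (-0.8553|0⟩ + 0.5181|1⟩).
-0.8553|10⟩ + 0.5181|11⟩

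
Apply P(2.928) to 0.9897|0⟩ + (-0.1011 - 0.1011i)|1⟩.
0.9897|0⟩ + (0.1202 + 0.07737i)|1⟩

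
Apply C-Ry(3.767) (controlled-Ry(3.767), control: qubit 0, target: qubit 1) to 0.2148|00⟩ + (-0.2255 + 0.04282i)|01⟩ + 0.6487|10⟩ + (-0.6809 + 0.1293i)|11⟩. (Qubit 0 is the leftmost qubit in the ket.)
0.2148|00⟩ + (-0.2255 + 0.04282i)|01⟩ + (0.4483 - 0.123i)|10⟩ + (0.8267 - 0.03978i)|11⟩

C-Ry(3.767) leaves the control-|0⟩ kets |00⟩, |01⟩ unchanged and applies Ry(3.767) to qubit 1 on the control-|1⟩ pair (|10⟩, |11⟩).
Ry(3.767) = [[cos(θ/2), −sin(θ/2)], [sin(θ/2), cos(θ/2)]]; θ = 3.767, cos(θ/2) ≈ -0.307632, sin(θ/2) ≈ 0.951505.
With a = amp(|10⟩) = 0.6487 and b = amp(|11⟩) = (-0.6809 + 0.1293i):
new amp(|10⟩) = (-0.307632)·a + (-0.951505)·b = (0.4483 - 0.123i)
new amp(|11⟩) = (0.951505)·a + (-0.307632)·b = (0.8267 - 0.03978i)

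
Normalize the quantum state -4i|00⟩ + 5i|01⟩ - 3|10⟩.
-0.5657i|00⟩ + (1/√2)i|01⟩ - 0.4243|10⟩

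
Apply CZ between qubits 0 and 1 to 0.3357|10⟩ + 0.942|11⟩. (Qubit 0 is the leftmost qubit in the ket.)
0.3357|10⟩ - 0.942|11⟩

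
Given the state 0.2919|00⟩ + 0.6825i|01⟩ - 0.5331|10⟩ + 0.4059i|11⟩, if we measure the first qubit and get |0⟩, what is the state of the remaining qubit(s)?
0.3932|0⟩ + 0.9194i|1⟩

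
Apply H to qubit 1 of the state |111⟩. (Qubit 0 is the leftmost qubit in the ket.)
1/√2|101⟩ - 1/√2|111⟩

H on qubit 1 mixes each pair of kets that differ only in qubit 1: amplitudes (a, b) of (|…0…⟩, |…1…⟩) become ((a + b)/√2, (a − b)/√2). Kets absent from the input have amplitude 0.
(|101⟩, |111⟩): (a, b) = (0, 1) → (1/√2, -1/√2)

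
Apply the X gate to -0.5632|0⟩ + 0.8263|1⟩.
0.8263|0⟩ - 0.5632|1⟩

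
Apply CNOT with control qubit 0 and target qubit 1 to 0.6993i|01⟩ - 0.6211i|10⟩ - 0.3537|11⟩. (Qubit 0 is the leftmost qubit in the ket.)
0.6993i|01⟩ - 0.3537|10⟩ - 0.6211i|11⟩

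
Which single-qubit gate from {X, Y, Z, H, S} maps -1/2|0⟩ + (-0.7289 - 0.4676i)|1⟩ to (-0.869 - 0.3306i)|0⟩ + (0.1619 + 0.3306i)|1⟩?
H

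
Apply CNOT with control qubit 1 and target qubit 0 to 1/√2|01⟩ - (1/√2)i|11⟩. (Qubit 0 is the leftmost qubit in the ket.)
-(1/√2)i|01⟩ + 1/√2|11⟩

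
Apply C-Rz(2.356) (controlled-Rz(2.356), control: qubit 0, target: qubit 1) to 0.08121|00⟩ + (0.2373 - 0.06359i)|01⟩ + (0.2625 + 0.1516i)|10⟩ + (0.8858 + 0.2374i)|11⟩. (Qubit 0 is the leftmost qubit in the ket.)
0.08121|00⟩ + (0.2373 - 0.06359i)|01⟩ + (0.2405 - 0.1845i)|10⟩ + (0.1197 + 0.9092i)|11⟩

C-Rz(2.356) leaves the control-|0⟩ kets |00⟩, |01⟩ unchanged and applies Rz(2.356) to qubit 1 on the control-|1⟩ pair (|10⟩, |11⟩).
Rz(2.356) = [[e^(−iθ/2), 0], [0, e^(iθ/2)]] with e^(±iθ/2) = cos(θ/2) ± i·sin(θ/2); θ = 2.356, cos(θ/2) ≈ 0.382773, sin(θ/2) ≈ 0.923842.
With a = amp(|10⟩) = (0.2625 + 0.1516i) and b = amp(|11⟩) = (0.8858 + 0.2374i):
new amp(|10⟩) = (0.382773 - 0.923842i)·a = (0.2405 - 0.1845i)
new amp(|11⟩) = (0.382773 + 0.923842i)·b = (0.1197 + 0.9092i)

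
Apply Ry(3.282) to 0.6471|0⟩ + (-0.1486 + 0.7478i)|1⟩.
(0.1028 - 0.746i)|0⟩ + (0.6559 - 0.05246i)|1⟩

Ry(3.282) = [[cos(θ/2), −sin(θ/2)], [sin(θ/2), cos(θ/2)]]; θ = 3.282, cos(θ/2) ≈ -0.070146, sin(θ/2) ≈ 0.997537.
With a = amp(|0⟩) = 0.6471 and b = amp(|1⟩) = (-0.1486 + 0.7478i):
new amp(|0⟩) = (-0.070146)·a + (-0.997537)·b = (0.1028 - 0.746i)
new amp(|1⟩) = (0.997537)·a + (-0.070146)·b = (0.6559 - 0.05246i)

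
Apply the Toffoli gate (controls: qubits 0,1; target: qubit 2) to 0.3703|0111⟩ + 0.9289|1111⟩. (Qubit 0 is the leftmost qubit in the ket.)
0.3703|0111⟩ + 0.9289|1101⟩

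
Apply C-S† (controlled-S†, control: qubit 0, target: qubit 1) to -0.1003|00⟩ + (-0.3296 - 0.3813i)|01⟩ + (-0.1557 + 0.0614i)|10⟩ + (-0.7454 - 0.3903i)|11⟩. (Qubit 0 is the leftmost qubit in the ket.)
-0.1003|00⟩ + (-0.3296 - 0.3813i)|01⟩ + (-0.1557 + 0.0614i)|10⟩ + (-0.3903 + 0.7454i)|11⟩

C-S† leaves the control-|0⟩ kets |00⟩, |01⟩ unchanged and applies S† to qubit 1 on the control-|1⟩ pair (|10⟩, |11⟩).
S† = [[1, 0], [0, -i]].
With a = amp(|10⟩) = (-0.1557 + 0.0614i) and b = amp(|11⟩) = (-0.7454 - 0.3903i):
new amp(|10⟩) = (1)·a = (-0.1557 + 0.0614i)
new amp(|11⟩) = (-i)·b = (-0.3903 + 0.7454i)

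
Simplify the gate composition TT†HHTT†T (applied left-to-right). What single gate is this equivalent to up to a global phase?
T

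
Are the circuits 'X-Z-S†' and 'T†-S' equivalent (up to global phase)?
No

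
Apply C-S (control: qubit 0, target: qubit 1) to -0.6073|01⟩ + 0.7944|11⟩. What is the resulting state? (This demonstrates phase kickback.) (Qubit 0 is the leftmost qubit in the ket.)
-0.6073|01⟩ + 0.7944i|11⟩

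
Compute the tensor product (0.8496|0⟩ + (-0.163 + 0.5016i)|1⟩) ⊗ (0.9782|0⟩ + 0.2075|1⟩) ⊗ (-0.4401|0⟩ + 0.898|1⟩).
-0.3658|000⟩ + 0.7463|001⟩ - 0.07759|010⟩ + 0.1583|011⟩ + (0.07017 - 0.2159i)|100⟩ + (-0.1432 + 0.4406i)|101⟩ + (0.01489 - 0.04581i)|110⟩ + (-0.03037 + 0.09347i)|111⟩

amp(|b₁b₂…⟩) = product of the factor amplitudes for bits b₁, b₂, …; only kets whose every factor amplitude is nonzero survive.
|000⟩: (0.8496)(0.9782)(-0.4401) = -0.3658
|001⟩: (0.8496)(0.9782)(0.898) = 0.7463
|010⟩: (0.8496)(0.2075)(-0.4401) = -0.07759
|011⟩: (0.8496)(0.2075)(0.898) = 0.1583
|100⟩: (-0.163 + 0.5016i)(0.9782)(-0.4401) = (0.07017 - 0.2159i)
|101⟩: (-0.163 + 0.5016i)(0.9782)(0.898) = (-0.1432 + 0.4406i)
|110⟩: (-0.163 + 0.5016i)(0.2075)(-0.4401) = (0.01489 - 0.04581i)
|111⟩: (-0.163 + 0.5016i)(0.2075)(0.898) = (-0.03037 + 0.09347i)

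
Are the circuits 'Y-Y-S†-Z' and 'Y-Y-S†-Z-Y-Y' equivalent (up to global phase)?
Yes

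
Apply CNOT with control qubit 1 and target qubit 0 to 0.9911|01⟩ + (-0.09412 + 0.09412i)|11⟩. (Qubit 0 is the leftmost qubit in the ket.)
(-0.09412 + 0.09412i)|01⟩ + 0.9911|11⟩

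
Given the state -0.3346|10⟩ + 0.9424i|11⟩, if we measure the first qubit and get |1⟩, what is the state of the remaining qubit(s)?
-0.3346|0⟩ + 0.9424i|1⟩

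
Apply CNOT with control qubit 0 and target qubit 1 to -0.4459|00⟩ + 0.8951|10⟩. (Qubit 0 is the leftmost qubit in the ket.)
-0.4459|00⟩ + 0.8951|11⟩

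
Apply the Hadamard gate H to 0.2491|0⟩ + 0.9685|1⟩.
0.861|0⟩ - 0.5087|1⟩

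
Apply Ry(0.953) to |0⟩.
0.8886|0⟩ + 0.4587|1⟩

Ry(0.953) = [[cos(θ/2), −sin(θ/2)], [sin(θ/2), cos(θ/2)]]; θ = 0.953, cos(θ/2) ≈ 0.888606, sin(θ/2) ≈ 0.458672.
With a = amp(|0⟩) = 1 and b = amp(|1⟩) = 0:
new amp(|0⟩) = (0.888606)·a + (-0.458672)·b = 0.8886
new amp(|1⟩) = (0.458672)·a + (0.888606)·b = 0.4587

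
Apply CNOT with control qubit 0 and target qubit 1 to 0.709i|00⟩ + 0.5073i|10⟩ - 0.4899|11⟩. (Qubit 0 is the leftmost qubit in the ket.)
0.709i|00⟩ - 0.4899|10⟩ + 0.5073i|11⟩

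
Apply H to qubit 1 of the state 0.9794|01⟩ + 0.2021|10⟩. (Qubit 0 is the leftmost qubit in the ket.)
0.6925|00⟩ - 0.6925|01⟩ + 0.1429|10⟩ + 0.1429|11⟩

H on qubit 1 mixes each pair of kets that differ only in qubit 1: amplitudes (a, b) of (|…0…⟩, |…1…⟩) become ((a + b)/√2, (a − b)/√2). Kets absent from the input have amplitude 0.
(|00⟩, |01⟩): (a, b) = (0, 0.9794) → (0.6925, -0.6925)
(|10⟩, |11⟩): (a, b) = (0.2021, 0) → (0.1429, 0.1429)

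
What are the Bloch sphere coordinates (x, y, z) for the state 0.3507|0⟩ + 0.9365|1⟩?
(0.6569, 0, -0.754)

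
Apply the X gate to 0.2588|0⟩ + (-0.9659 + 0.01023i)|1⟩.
(-0.9659 + 0.01023i)|0⟩ + 0.2588|1⟩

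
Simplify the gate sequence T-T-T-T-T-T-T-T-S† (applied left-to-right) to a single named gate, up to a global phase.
S†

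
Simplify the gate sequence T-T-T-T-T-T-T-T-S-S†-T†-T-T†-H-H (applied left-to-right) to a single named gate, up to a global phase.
T†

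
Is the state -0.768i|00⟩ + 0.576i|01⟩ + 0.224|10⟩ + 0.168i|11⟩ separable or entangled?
Entangled

Writing the state as a|00⟩ + b|01⟩ + c|10⟩ + d|11⟩, it is a product state iff ad − bc = 0.
Here (a, b, c, d) = (-0.768i, 0.576i, 0.224, 0.168i): ad − bc = (-0.768i)(0.168i) − (0.576i)(0.224) = (0.129 - 0.129i) ≠ 0, so the state is entangled.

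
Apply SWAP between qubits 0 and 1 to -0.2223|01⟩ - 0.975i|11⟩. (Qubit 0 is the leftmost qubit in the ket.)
-0.2223|10⟩ - 0.975i|11⟩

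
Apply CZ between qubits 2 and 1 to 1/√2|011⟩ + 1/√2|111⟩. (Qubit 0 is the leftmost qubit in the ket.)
-1/√2|011⟩ - 1/√2|111⟩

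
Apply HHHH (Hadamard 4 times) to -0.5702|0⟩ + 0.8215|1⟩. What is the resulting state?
-0.5702|0⟩ + 0.8215|1⟩

H² = I, so an even number of Hadamards cancels: H^4 = I and the state is unchanged.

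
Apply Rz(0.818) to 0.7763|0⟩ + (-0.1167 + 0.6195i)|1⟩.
(0.7123 - 0.3087i)|0⟩ + (-0.3534 + 0.522i)|1⟩

Rz(0.818) = [[e^(−iθ/2), 0], [0, e^(iθ/2)]] with e^(±iθ/2) = cos(θ/2) ± i·sin(θ/2); θ = 0.818, cos(θ/2) ≈ 0.917519, sin(θ/2) ≈ 0.397692.
With a = amp(|0⟩) = 0.7763 and b = amp(|1⟩) = (-0.1167 + 0.6195i):
new amp(|0⟩) = (0.917519 - 0.397692i)·a = (0.7123 - 0.3087i)
new amp(|1⟩) = (0.917519 + 0.397692i)·b = (-0.3534 + 0.522i)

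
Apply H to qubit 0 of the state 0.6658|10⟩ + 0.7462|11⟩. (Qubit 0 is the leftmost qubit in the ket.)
0.4708|00⟩ + 0.5276|01⟩ - 0.4708|10⟩ - 0.5276|11⟩

H on qubit 0 mixes each pair of kets that differ only in qubit 0: amplitudes (a, b) of (|…0…⟩, |…1…⟩) become ((a + b)/√2, (a − b)/√2). Kets absent from the input have amplitude 0.
(|00⟩, |10⟩): (a, b) = (0, 0.6658) → (0.4708, -0.4708)
(|01⟩, |11⟩): (a, b) = (0, 0.7462) → (0.5276, -0.5276)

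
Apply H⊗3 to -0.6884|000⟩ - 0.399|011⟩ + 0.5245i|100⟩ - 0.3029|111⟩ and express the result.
(-0.4915 + 0.1854i)|000⟩ + (0.004773 + 0.1854i)|001⟩ + (0.004773 + 0.1854i)|010⟩ + (-0.4915 + 0.1854i)|011⟩ + (-0.2774 - 0.1854i)|100⟩ + (-0.2094 - 0.1854i)|101⟩ + (-0.2094 - 0.1854i)|110⟩ + (-0.2774 - 0.1854i)|111⟩

H⊗3 gives amp(|y⟩) = (1/2√2) Σ_x (−1)^(x·y) amp(|x⟩), where x·y is the number of positions in which both x and y have a 1.
|000⟩: (-0.6884 - 0.399 + 0.5245i - 0.3029)/(2√2) = (-0.4915 + 0.1854i)
|001⟩: (-0.6884 + 0.399 + 0.5245i + 0.3029)/(2√2) = (0.004773 + 0.1854i)
|010⟩: (-0.6884 + 0.399 + 0.5245i + 0.3029)/(2√2) = (0.004773 + 0.1854i)
|011⟩: (-0.6884 - 0.399 + 0.5245i - 0.3029)/(2√2) = (-0.4915 + 0.1854i)
|100⟩: (-0.6884 - 0.399 - 0.5245i + 0.3029)/(2√2) = (-0.2774 - 0.1854i)
|101⟩: (-0.6884 + 0.399 - 0.5245i - 0.3029)/(2√2) = (-0.2094 - 0.1854i)
|110⟩: (-0.6884 + 0.399 - 0.5245i - 0.3029)/(2√2) = (-0.2094 - 0.1854i)
|111⟩: (-0.6884 - 0.399 - 0.5245i + 0.3029)/(2√2) = (-0.2774 - 0.1854i)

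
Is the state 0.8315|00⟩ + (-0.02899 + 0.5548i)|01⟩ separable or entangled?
Separable

Writing the state as a|00⟩ + b|01⟩ + c|10⟩ + d|11⟩, it is a product state iff ad − bc = 0.
Here (a, b, c, d) = (0.8315, (-0.02899 + 0.5548i), 0, 0): ad − bc = (0.8315)(0) − (-0.02899 + 0.5548i)(0) = 0, so the state is separable.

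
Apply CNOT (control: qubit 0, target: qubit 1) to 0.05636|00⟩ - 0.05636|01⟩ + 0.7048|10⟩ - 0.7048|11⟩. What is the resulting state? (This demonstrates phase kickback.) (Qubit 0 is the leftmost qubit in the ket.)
0.05636|00⟩ - 0.05636|01⟩ - 0.7048|10⟩ + 0.7048|11⟩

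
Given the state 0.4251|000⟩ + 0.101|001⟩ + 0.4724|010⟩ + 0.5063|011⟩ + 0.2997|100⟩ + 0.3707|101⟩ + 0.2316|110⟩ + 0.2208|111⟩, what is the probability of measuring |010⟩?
0.2232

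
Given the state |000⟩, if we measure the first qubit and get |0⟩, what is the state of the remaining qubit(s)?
|00⟩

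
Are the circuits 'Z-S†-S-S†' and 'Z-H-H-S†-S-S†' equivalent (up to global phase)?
Yes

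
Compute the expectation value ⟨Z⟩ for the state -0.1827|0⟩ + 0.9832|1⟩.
-0.9333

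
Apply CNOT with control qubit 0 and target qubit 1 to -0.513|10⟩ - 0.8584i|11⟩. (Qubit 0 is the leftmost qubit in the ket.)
-0.8584i|10⟩ - 0.513|11⟩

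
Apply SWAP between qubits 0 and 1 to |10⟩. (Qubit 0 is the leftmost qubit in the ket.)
|01⟩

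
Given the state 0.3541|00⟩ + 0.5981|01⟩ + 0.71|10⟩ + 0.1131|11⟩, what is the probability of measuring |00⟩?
0.1254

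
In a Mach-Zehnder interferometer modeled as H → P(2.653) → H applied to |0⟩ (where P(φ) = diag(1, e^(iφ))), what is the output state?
(0.0585 + 0.2347i)|0⟩ + (0.9415 - 0.2347i)|1⟩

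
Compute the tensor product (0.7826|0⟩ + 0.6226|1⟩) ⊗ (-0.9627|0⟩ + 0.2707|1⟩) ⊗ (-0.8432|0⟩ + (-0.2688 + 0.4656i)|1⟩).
0.6353|000⟩ + (0.2025 - 0.3508i)|001⟩ - 0.1786|010⟩ + (-0.05695 + 0.09864i)|011⟩ + 0.5054|100⟩ + (0.1611 - 0.2791i)|101⟩ - 0.1421|110⟩ + (-0.0453 + 0.07847i)|111⟩

amp(|b₁b₂…⟩) = product of the factor amplitudes for bits b₁, b₂, …; only kets whose every factor amplitude is nonzero survive.
|000⟩: (0.7826)(-0.9627)(-0.8432) = 0.6353
|001⟩: (0.7826)(-0.9627)(-0.2688 + 0.4656i) = (0.2025 - 0.3508i)
|010⟩: (0.7826)(0.2707)(-0.8432) = -0.1786
|011⟩: (0.7826)(0.2707)(-0.2688 + 0.4656i) = (-0.05695 + 0.09864i)
|100⟩: (0.6226)(-0.9627)(-0.8432) = 0.5054
|101⟩: (0.6226)(-0.9627)(-0.2688 + 0.4656i) = (0.1611 - 0.2791i)
|110⟩: (0.6226)(0.2707)(-0.8432) = -0.1421
|111⟩: (0.6226)(0.2707)(-0.2688 + 0.4656i) = (-0.0453 + 0.07847i)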